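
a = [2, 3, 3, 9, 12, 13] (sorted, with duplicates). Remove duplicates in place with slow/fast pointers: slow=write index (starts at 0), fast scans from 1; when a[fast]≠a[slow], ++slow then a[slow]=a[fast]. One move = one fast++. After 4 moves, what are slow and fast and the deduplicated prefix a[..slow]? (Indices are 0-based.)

slow=3, fast=5, prefix=[2, 3, 9, 12]

slow=0 fast=1: a[fast]=3≠a[slow]=2 write a[1]=3, slow++,fast++
slow=1 fast=2: a[fast]=3=a[slow] dup, fast++
slow=1 fast=3: a[fast]=9≠a[slow]=3 write a[2]=9, slow++,fast++
slow=2 fast=4: a[fast]=12≠a[slow]=9 write a[3]=12, slow++,fast++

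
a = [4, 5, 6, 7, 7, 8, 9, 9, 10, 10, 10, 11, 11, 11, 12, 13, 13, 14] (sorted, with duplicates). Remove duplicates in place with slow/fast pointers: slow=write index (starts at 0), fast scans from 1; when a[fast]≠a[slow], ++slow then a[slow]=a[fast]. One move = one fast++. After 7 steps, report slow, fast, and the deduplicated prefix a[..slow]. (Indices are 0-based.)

slow=5, fast=8, prefix=[4, 5, 6, 7, 8, 9]

slow=0 fast=1: a[fast]=5≠a[slow]=4 write a[1]=5, slow++,fast++
slow=1 fast=2: a[fast]=6≠a[slow]=5 write a[2]=6, slow++,fast++
slow=2 fast=3: a[fast]=7≠a[slow]=6 write a[3]=7, slow++,fast++
slow=3 fast=4: a[fast]=7=a[slow] dup, fast++
slow=3 fast=5: a[fast]=8≠a[slow]=7 write a[4]=8, slow++,fast++
slow=4 fast=6: a[fast]=9≠a[slow]=8 write a[5]=9, slow++,fast++
slow=5 fast=7: a[fast]=9=a[slow] dup, fast++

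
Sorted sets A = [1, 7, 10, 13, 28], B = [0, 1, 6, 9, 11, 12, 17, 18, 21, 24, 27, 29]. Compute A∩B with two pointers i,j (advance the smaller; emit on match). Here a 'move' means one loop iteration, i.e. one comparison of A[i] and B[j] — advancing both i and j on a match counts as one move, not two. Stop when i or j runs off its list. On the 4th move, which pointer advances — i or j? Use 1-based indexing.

i

i=1 j=1: 1>0, j++
i=1 j=2: 1==1 emit, i++,j++
i=2 j=3: 7>6, j++
i=2 j=4: 7<9, i++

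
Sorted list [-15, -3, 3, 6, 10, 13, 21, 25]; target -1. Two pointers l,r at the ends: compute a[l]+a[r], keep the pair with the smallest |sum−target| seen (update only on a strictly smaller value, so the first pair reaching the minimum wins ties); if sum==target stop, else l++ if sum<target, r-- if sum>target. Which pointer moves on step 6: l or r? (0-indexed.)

l=0 r=7: -15+25=10 d=11 *, r--
l=0 r=6: -15+21=6 d=7 *, r--
l=0 r=5: -15+13=-2 d=1 *, l++
l=1 r=5: -3+13=10 d=11, r--
l=1 r=4: -3+10=7 d=8, r--
l=1 r=3: -3+6=3 d=4, r--

r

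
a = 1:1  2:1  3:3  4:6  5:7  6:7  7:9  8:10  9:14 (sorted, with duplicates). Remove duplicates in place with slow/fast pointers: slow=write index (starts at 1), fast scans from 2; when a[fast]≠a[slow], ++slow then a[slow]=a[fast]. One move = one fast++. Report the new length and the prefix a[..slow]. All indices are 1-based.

length 7; prefix = [1, 3, 6, 7, 9, 10, 14]

(s=1,f=2) a[fast]=1=a[slow] dup → fast++
(s=1,f=3) a[fast]=3≠a[slow]=1 write a[2]=3 → slow++,fast++
(s=2,f=4) a[fast]=6≠a[slow]=3 write a[3]=6 → slow++,fast++
(s=3,f=5) a[fast]=7≠a[slow]=6 write a[4]=7 → slow++,fast++
(s=4,f=6) a[fast]=7=a[slow] dup → fast++
(s=4,f=7) a[fast]=9≠a[slow]=7 write a[5]=9 → slow++,fast++
(s=5,f=8) a[fast]=10≠a[slow]=9 write a[6]=10 → slow++,fast++
(s=6,f=9) a[fast]=14≠a[slow]=10 write a[7]=14 → slow++,fast++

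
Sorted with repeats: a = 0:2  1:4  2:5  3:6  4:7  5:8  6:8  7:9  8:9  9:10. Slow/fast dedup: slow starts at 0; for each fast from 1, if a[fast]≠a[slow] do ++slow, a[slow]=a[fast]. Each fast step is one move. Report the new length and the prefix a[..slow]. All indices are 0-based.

(s=0,f=1) a[fast]=4≠a[slow]=2 write a[1]=4 → slow++,fast++
(s=1,f=2) a[fast]=5≠a[slow]=4 write a[2]=5 → slow++,fast++
(s=2,f=3) a[fast]=6≠a[slow]=5 write a[3]=6 → slow++,fast++
(s=3,f=4) a[fast]=7≠a[slow]=6 write a[4]=7 → slow++,fast++
(s=4,f=5) a[fast]=8≠a[slow]=7 write a[5]=8 → slow++,fast++
(s=5,f=6) a[fast]=8=a[slow] dup → fast++
(s=5,f=7) a[fast]=9≠a[slow]=8 write a[6]=9 → slow++,fast++
(s=6,f=8) a[fast]=9=a[slow] dup → fast++
(s=6,f=9) a[fast]=10≠a[slow]=9 write a[7]=10 → slow++,fast++

length 8; prefix = [2, 4, 5, 6, 7, 8, 9, 10]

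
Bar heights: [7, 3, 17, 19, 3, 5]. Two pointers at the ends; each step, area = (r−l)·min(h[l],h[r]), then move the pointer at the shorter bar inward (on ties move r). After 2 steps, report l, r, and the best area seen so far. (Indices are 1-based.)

[1,6] min(7,5)*5=25 best=25 * → r--
[1,5] min(7,3)*4=12 best=25 → r--

l=1, r=4, best area=25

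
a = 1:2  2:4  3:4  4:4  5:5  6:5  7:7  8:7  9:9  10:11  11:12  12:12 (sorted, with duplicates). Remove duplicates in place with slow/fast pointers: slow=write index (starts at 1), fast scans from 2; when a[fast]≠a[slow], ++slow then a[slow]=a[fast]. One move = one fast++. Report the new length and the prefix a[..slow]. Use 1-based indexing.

(s=1,f=2) a[fast]=4≠a[slow]=2 write a[2]=4 → slow++,fast++
(s=2,f=3) a[fast]=4=a[slow] dup → fast++
(s=2,f=4) a[fast]=4=a[slow] dup → fast++
(s=2,f=5) a[fast]=5≠a[slow]=4 write a[3]=5 → slow++,fast++
(s=3,f=6) a[fast]=5=a[slow] dup → fast++
(s=3,f=7) a[fast]=7≠a[slow]=5 write a[4]=7 → slow++,fast++
(s=4,f=8) a[fast]=7=a[slow] dup → fast++
(s=4,f=9) a[fast]=9≠a[slow]=7 write a[5]=9 → slow++,fast++
(s=5,f=10) a[fast]=11≠a[slow]=9 write a[6]=11 → slow++,fast++
(s=6,f=11) a[fast]=12≠a[slow]=11 write a[7]=12 → slow++,fast++
(s=7,f=12) a[fast]=12=a[slow] dup → fast++

length 7; prefix = [2, 4, 5, 7, 9, 11, 12]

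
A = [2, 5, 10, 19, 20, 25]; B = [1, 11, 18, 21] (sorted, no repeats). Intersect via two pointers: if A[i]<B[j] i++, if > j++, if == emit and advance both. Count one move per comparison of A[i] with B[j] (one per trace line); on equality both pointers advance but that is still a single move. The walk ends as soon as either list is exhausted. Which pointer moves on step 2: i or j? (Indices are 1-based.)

i

[i=1,j=1] 2>1 → j++
[i=1,j=2] 2<11 → i++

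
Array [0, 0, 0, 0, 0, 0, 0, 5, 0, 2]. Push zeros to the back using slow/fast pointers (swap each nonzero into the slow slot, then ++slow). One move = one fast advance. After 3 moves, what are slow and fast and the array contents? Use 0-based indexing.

slow=0 fast=0: a[fast]=0, fast++
slow=0 fast=1: a[fast]=0, fast++
slow=0 fast=2: a[fast]=0, fast++

slow=0, fast=3, a=[0, 0, 0, 0, 0, 0, 0, 5, 0, 2]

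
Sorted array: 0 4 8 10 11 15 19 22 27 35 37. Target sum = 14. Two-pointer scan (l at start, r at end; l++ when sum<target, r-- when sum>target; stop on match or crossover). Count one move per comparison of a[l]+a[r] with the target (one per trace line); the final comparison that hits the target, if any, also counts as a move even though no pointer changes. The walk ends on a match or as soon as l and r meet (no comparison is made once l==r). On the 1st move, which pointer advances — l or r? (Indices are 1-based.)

r

[1,11] 0+37=37 >14 → r--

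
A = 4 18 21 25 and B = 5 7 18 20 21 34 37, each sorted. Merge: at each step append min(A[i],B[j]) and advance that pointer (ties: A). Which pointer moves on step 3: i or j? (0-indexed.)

j

[i=0,j=0] A[i]=4<=B[j]=5 take 4 → i++
[i=1,j=0] A[i]=18>B[j]=5 take 5 → j++
[i=1,j=1] A[i]=18>B[j]=7 take 7 → j++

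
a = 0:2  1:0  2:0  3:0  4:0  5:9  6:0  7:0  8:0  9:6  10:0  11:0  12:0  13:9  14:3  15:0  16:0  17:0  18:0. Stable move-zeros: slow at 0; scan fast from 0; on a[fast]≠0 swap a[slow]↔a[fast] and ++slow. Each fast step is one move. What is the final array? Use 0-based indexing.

[2, 9, 6, 9, 3, 0, 0, 0, 0, 0, 0, 0, 0, 0, 0, 0, 0, 0, 0]

slow=0 fast=0: a[fast]=2≠0 swap→a[0]=2, slow++,fast++
slow=1 fast=1: a[fast]=0, fast++
slow=1 fast=2: a[fast]=0, fast++
slow=1 fast=3: a[fast]=0, fast++
slow=1 fast=4: a[fast]=0, fast++
slow=1 fast=5: a[fast]=9≠0 swap→a[1]=9, slow++,fast++
slow=2 fast=6: a[fast]=0, fast++
slow=2 fast=7: a[fast]=0, fast++
slow=2 fast=8: a[fast]=0, fast++
slow=2 fast=9: a[fast]=6≠0 swap→a[2]=6, slow++,fast++
slow=3 fast=10: a[fast]=0, fast++
slow=3 fast=11: a[fast]=0, fast++
slow=3 fast=12: a[fast]=0, fast++
slow=3 fast=13: a[fast]=9≠0 swap→a[3]=9, slow++,fast++
slow=4 fast=14: a[fast]=3≠0 swap→a[4]=3, slow++,fast++
slow=5 fast=15: a[fast]=0, fast++
slow=5 fast=16: a[fast]=0, fast++
slow=5 fast=17: a[fast]=0, fast++
slow=5 fast=18: a[fast]=0, fast++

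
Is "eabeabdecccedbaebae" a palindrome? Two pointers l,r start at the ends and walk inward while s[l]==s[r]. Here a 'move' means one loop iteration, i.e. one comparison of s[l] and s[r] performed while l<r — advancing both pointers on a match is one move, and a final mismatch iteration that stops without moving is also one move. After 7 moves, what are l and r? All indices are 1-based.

l=1 r=19: 'e'=='e', l++,r--
l=2 r=18: 'a'=='a', l++,r--
l=3 r=17: 'b'=='b', l++,r--
l=4 r=16: 'e'=='e', l++,r--
l=5 r=15: 'a'=='a', l++,r--
l=6 r=14: 'b'=='b', l++,r--
l=7 r=13: 'd'=='d', l++,r--

l=8, r=12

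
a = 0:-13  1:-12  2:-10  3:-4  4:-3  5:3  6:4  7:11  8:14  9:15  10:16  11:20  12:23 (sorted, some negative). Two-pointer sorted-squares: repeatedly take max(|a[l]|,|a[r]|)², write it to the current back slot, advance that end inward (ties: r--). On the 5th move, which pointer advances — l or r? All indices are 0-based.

[0,12] |-13|<=|23| out[12]=529 → r--
[0,11] |-13|<=|20| out[11]=400 → r--
[0,10] |-13|<=|16| out[10]=256 → r--
[0,9] |-13|<=|15| out[9]=225 → r--
[0,8] |-13|<=|14| out[8]=196 → r--

r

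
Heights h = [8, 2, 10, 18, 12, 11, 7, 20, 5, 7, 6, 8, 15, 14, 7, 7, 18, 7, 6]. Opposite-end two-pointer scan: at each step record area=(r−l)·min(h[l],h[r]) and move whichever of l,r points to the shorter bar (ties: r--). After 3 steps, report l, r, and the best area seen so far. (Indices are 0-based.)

l=1, r=16, best area=128

l=0 r=18: min(8,6)*18=108 best=108 *, r--
l=0 r=17: min(8,7)*17=119 best=119 *, r--
l=0 r=16: min(8,18)*16=128 best=128 *, l++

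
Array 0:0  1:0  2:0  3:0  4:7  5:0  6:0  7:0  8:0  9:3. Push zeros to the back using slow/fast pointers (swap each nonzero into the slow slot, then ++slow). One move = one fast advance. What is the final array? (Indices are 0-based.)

(s=0,f=0) a[fast]=0 → fast++
(s=0,f=1) a[fast]=0 → fast++
(s=0,f=2) a[fast]=0 → fast++
(s=0,f=3) a[fast]=0 → fast++
(s=0,f=4) a[fast]=7≠0 swap→a[0]=7 → slow++,fast++
(s=1,f=5) a[fast]=0 → fast++
(s=1,f=6) a[fast]=0 → fast++
(s=1,f=7) a[fast]=0 → fast++
(s=1,f=8) a[fast]=0 → fast++
(s=1,f=9) a[fast]=3≠0 swap→a[1]=3 → slow++,fast++

[7, 3, 0, 0, 0, 0, 0, 0, 0, 0]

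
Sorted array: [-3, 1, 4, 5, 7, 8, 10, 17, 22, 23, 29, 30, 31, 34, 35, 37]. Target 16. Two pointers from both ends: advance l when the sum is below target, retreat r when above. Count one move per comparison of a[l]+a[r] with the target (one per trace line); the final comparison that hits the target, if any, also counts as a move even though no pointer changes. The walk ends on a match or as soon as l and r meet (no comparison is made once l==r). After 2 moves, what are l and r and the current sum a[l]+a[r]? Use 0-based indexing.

l=0 r=15: -3+37=34 >16, r--
l=0 r=14: -3+35=32 >16, r--

l=0, r=13, sum=31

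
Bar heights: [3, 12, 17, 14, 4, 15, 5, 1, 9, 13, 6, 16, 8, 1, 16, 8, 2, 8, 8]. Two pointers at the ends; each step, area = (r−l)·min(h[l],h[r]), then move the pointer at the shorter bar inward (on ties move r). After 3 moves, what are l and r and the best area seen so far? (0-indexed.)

l=1, r=16, best area=136

[0,18] min(3,8)*18=54 best=54 * → l++
[1,18] min(12,8)*17=136 best=136 * → r--
[1,17] min(12,8)*16=128 best=136 → r--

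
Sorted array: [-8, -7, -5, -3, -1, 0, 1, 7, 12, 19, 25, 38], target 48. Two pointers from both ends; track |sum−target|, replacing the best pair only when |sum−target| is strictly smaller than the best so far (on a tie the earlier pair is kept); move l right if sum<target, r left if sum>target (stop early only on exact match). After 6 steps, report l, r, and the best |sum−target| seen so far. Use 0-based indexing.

[0,11] -8+38=30 d=18 * → l++
[1,11] -7+38=31 d=17 * → l++
[2,11] -5+38=33 d=15 * → l++
[3,11] -3+38=35 d=13 * → l++
[4,11] -1+38=37 d=11 * → l++
[5,11] 0+38=38 d=10 * → l++

l=6, r=11, best |Δ|=10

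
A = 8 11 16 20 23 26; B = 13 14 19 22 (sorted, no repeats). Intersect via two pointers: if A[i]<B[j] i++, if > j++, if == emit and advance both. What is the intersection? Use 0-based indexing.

[i=0,j=0] 8<13 → i++
[i=1,j=0] 11<13 → i++
[i=2,j=0] 16>13 → j++
[i=2,j=1] 16>14 → j++
[i=2,j=2] 16<19 → i++
[i=3,j=2] 20>19 → j++
[i=3,j=3] 20<22 → i++
[i=4,j=3] 23>22 → j++

intersection = []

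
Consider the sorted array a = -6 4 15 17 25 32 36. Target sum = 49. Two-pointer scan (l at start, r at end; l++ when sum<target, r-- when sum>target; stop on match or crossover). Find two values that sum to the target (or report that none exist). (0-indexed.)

[0,6] -6+36=30 <49 → l++
[1,6] 4+36=40 <49 → l++
[2,6] 15+36=51 >49 → r--
[2,5] 15+32=47 <49 → l++
[3,5] 17+32=49 → found

(17, 32)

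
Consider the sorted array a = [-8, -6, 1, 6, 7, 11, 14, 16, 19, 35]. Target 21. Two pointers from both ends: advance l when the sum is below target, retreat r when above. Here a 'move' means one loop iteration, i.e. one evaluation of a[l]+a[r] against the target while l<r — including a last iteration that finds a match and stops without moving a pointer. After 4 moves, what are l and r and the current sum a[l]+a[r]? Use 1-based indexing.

l=4, r=9, sum=25

l=1 r=10: -8+35=27 >21, r--
l=1 r=9: -8+19=11 <21, l++
l=2 r=9: -6+19=13 <21, l++
l=3 r=9: 1+19=20 <21, l++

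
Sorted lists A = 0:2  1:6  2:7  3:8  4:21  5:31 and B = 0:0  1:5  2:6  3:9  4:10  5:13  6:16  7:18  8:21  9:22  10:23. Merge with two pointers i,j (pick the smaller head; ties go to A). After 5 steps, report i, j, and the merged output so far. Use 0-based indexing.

[i=0,j=0] A[i]=2>B[j]=0 take 0 → j++
[i=0,j=1] A[i]=2<=B[j]=5 take 2 → i++
[i=1,j=1] A[i]=6>B[j]=5 take 5 → j++
[i=1,j=2] A[i]=6<=B[j]=6 take 6 → i++
[i=2,j=2] A[i]=7>B[j]=6 take 6 → j++

i=2, j=3, merged so far=[0, 2, 5, 6, 6]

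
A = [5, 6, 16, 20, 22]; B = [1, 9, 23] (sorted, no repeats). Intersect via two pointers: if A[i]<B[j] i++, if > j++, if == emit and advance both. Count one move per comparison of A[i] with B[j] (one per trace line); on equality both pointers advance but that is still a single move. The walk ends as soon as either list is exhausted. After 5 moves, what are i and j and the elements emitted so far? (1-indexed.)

i=4, j=3, emitted=[]

i=1 j=1: 5>1, j++
i=1 j=2: 5<9, i++
i=2 j=2: 6<9, i++
i=3 j=2: 16>9, j++
i=3 j=3: 16<23, i++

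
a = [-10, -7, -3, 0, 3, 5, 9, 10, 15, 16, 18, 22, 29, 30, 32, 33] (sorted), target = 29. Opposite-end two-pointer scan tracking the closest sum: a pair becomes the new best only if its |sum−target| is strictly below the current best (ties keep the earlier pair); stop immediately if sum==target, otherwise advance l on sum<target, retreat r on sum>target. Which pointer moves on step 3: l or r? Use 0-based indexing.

l=0 r=15: -10+33=23 d=6 *, l++
l=1 r=15: -7+33=26 d=3 *, l++
l=2 r=15: -3+33=30 d=1 *, r--

r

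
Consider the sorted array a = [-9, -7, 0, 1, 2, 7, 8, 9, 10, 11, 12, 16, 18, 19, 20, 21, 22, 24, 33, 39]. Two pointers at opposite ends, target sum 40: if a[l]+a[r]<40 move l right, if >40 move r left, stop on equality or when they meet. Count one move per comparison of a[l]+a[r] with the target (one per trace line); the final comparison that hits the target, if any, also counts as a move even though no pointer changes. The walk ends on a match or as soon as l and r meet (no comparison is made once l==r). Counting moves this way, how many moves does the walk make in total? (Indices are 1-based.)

4 moves

l=1 r=20: -9+39=30 <40, l++
l=2 r=20: -7+39=32 <40, l++
l=3 r=20: 0+39=39 <40, l++
l=4 r=20: 1+39=40, found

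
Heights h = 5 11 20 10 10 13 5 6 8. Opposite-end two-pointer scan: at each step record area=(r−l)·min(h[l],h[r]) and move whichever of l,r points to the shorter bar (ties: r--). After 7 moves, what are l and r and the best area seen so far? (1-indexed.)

l=3, r=4, best area=56

l=1 r=9: min(5,8)*8=40 best=40 *, l++
l=2 r=9: min(11,8)*7=56 best=56 *, r--
l=2 r=8: min(11,6)*6=36 best=56, r--
l=2 r=7: min(11,5)*5=25 best=56, r--
l=2 r=6: min(11,13)*4=44 best=56, l++
l=3 r=6: min(20,13)*3=39 best=56, r--
l=3 r=5: min(20,10)*2=20 best=56, r--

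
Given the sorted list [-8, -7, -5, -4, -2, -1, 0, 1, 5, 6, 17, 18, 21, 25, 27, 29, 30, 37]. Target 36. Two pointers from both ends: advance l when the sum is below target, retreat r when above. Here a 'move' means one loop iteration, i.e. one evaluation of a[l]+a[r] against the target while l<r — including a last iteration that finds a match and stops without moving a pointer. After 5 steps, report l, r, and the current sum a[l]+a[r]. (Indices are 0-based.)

l=5, r=17, sum=36

[0,17] -8+37=29 <36 → l++
[1,17] -7+37=30 <36 → l++
[2,17] -5+37=32 <36 → l++
[3,17] -4+37=33 <36 → l++
[4,17] -2+37=35 <36 → l++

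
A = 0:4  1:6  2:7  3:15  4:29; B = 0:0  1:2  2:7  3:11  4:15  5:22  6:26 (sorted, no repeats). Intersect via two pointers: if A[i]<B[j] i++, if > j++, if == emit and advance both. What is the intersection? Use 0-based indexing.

i=0 j=0: 4>0, j++
i=0 j=1: 4>2, j++
i=0 j=2: 4<7, i++
i=1 j=2: 6<7, i++
i=2 j=2: 7==7 emit, i++,j++
i=3 j=3: 15>11, j++
i=3 j=4: 15==15 emit, i++,j++
i=4 j=5: 29>22, j++
i=4 j=6: 29>26, j++

intersection = [7, 15]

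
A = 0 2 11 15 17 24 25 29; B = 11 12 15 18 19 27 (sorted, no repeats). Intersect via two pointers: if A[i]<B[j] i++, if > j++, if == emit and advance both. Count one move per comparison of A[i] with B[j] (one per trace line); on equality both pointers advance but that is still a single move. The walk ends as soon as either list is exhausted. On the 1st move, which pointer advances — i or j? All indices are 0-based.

i

[i=0,j=0] 0<11 → i++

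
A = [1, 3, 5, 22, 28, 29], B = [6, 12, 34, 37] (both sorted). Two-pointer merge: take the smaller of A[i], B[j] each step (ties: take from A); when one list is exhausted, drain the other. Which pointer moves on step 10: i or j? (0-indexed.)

i=0 j=0: A[i]=1<=B[j]=6 take 1, i++
i=1 j=0: A[i]=3<=B[j]=6 take 3, i++
i=2 j=0: A[i]=5<=B[j]=6 take 5, i++
i=3 j=0: A[i]=22>B[j]=6 take 6, j++
i=3 j=1: A[i]=22>B[j]=12 take 12, j++
i=3 j=2: A[i]=22<=B[j]=34 take 22, i++
i=4 j=2: A[i]=28<=B[j]=34 take 28, i++
i=5 j=2: A[i]=29<=B[j]=34 take 29, i++
i=6 j=2: A done, take B[j]=34, j++
i=6 j=3: A done, take B[j]=37, j++

j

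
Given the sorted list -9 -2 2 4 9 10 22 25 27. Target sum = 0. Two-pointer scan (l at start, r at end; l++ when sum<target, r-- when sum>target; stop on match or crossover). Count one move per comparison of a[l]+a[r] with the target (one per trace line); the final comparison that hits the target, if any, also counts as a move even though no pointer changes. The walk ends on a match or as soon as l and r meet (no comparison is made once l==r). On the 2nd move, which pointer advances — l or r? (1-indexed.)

[1,9] -9+27=18 >0 → r--
[1,8] -9+25=16 >0 → r--

r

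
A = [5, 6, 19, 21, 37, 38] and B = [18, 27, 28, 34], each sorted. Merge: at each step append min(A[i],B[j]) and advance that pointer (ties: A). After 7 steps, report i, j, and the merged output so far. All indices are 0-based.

i=0 j=0: A[i]=5<=B[j]=18 take 5, i++
i=1 j=0: A[i]=6<=B[j]=18 take 6, i++
i=2 j=0: A[i]=19>B[j]=18 take 18, j++
i=2 j=1: A[i]=19<=B[j]=27 take 19, i++
i=3 j=1: A[i]=21<=B[j]=27 take 21, i++
i=4 j=1: A[i]=37>B[j]=27 take 27, j++
i=4 j=2: A[i]=37>B[j]=28 take 28, j++

i=4, j=3, merged so far=[5, 6, 18, 19, 21, 27, 28]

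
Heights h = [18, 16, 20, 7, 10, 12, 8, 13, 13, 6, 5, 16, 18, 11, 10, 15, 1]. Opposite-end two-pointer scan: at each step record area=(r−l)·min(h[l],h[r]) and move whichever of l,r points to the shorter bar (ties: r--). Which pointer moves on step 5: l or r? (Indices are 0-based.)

[0,16] min(18,1)*16=16 best=16 * → r--
[0,15] min(18,15)*15=225 best=225 * → r--
[0,14] min(18,10)*14=140 best=225 → r--
[0,13] min(18,11)*13=143 best=225 → r--
[0,12] min(18,18)*12=216 best=225 → r--

r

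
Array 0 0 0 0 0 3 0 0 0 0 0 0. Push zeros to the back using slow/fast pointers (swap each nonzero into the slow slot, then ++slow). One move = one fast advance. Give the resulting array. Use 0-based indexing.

[3, 0, 0, 0, 0, 0, 0, 0, 0, 0, 0, 0]

slow=0 fast=0: a[fast]=0, fast++
slow=0 fast=1: a[fast]=0, fast++
slow=0 fast=2: a[fast]=0, fast++
slow=0 fast=3: a[fast]=0, fast++
slow=0 fast=4: a[fast]=0, fast++
slow=0 fast=5: a[fast]=3≠0 swap→a[0]=3, slow++,fast++
slow=1 fast=6: a[fast]=0, fast++
slow=1 fast=7: a[fast]=0, fast++
slow=1 fast=8: a[fast]=0, fast++
slow=1 fast=9: a[fast]=0, fast++
slow=1 fast=10: a[fast]=0, fast++
slow=1 fast=11: a[fast]=0, fast++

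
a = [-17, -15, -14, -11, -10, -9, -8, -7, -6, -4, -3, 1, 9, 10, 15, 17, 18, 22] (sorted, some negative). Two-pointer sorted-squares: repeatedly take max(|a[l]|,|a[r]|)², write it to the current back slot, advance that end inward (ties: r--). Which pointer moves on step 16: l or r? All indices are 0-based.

l=0 r=17: |-17|<=|22| out[17]=484, r--
l=0 r=16: |-17|<=|18| out[16]=324, r--
l=0 r=15: |-17|<=|17| out[15]=289, r--
l=0 r=14: |-17|>|15| out[14]=289, l++
l=1 r=14: |-15|<=|15| out[13]=225, r--
l=1 r=13: |-15|>|10| out[12]=225, l++
l=2 r=13: |-14|>|10| out[11]=196, l++
l=3 r=13: |-11|>|10| out[10]=121, l++
l=4 r=13: |-10|<=|10| out[9]=100, r--
l=4 r=12: |-10|>|9| out[8]=100, l++
l=5 r=12: |-9|<=|9| out[7]=81, r--
l=5 r=11: |-9|>|1| out[6]=81, l++
l=6 r=11: |-8|>|1| out[5]=64, l++
l=7 r=11: |-7|>|1| out[4]=49, l++
l=8 r=11: |-6|>|1| out[3]=36, l++
l=9 r=11: |-4|>|1| out[2]=16, l++

l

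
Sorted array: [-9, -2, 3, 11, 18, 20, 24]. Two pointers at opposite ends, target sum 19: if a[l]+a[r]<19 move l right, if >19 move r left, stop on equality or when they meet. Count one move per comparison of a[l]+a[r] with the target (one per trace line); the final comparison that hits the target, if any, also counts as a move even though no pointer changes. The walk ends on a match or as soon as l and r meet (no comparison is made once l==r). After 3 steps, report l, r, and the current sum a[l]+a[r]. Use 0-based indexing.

[0,6] -9+24=15 <19 → l++
[1,6] -2+24=22 >19 → r--
[1,5] -2+20=18 <19 → l++

l=2, r=5, sum=23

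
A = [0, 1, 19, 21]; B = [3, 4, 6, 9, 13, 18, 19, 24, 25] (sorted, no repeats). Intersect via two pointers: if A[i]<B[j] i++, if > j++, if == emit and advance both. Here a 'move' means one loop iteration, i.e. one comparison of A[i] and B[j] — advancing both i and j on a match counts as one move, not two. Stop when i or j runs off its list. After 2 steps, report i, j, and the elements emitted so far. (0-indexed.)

[i=0,j=0] 0<3 → i++
[i=1,j=0] 1<3 → i++

i=2, j=0, emitted=[]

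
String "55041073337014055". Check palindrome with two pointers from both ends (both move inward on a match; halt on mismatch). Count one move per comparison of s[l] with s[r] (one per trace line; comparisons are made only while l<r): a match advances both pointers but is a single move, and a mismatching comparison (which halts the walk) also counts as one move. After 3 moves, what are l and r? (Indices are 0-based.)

l=3, r=13

[0,16] '5'=='5' → l++,r--
[1,15] '5'=='5' → l++,r--
[2,14] '0'=='0' → l++,r--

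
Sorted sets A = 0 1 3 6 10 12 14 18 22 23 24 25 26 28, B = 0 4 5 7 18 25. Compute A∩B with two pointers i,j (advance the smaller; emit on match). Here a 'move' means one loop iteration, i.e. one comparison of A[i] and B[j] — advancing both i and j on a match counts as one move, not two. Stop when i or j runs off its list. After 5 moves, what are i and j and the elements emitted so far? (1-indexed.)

i=1 j=1: 0==0 emit, i++,j++
i=2 j=2: 1<4, i++
i=3 j=2: 3<4, i++
i=4 j=2: 6>4, j++
i=4 j=3: 6>5, j++

i=4, j=4, emitted=[0]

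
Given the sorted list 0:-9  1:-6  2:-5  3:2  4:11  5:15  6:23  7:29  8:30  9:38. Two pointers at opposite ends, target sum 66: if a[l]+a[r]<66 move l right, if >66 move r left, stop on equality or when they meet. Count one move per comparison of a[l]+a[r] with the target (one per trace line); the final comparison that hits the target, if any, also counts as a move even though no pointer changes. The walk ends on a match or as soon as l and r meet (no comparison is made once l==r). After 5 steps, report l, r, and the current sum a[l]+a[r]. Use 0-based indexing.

l=0 r=9: -9+38=29 <66, l++
l=1 r=9: -6+38=32 <66, l++
l=2 r=9: -5+38=33 <66, l++
l=3 r=9: 2+38=40 <66, l++
l=4 r=9: 11+38=49 <66, l++

l=5, r=9, sum=53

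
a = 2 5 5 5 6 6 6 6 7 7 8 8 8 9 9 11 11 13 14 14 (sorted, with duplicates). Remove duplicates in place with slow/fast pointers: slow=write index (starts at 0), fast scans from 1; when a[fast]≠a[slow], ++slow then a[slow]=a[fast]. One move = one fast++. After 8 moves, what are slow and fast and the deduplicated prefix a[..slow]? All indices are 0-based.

(s=0,f=1) a[fast]=5≠a[slow]=2 write a[1]=5 → slow++,fast++
(s=1,f=2) a[fast]=5=a[slow] dup → fast++
(s=1,f=3) a[fast]=5=a[slow] dup → fast++
(s=1,f=4) a[fast]=6≠a[slow]=5 write a[2]=6 → slow++,fast++
(s=2,f=5) a[fast]=6=a[slow] dup → fast++
(s=2,f=6) a[fast]=6=a[slow] dup → fast++
(s=2,f=7) a[fast]=6=a[slow] dup → fast++
(s=2,f=8) a[fast]=7≠a[slow]=6 write a[3]=7 → slow++,fast++

slow=3, fast=9, prefix=[2, 5, 6, 7]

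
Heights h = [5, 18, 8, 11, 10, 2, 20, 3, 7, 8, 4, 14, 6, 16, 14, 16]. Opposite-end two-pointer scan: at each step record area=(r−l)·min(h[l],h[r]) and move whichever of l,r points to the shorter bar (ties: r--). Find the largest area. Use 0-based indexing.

[0,15] min(5,16)*15=75 best=75 * → l++
[1,15] min(18,16)*14=224 best=224 * → r--
[1,14] min(18,14)*13=182 best=224 → r--
[1,13] min(18,16)*12=192 best=224 → r--
[1,12] min(18,6)*11=66 best=224 → r--
[1,11] min(18,14)*10=140 best=224 → r--
[1,10] min(18,4)*9=36 best=224 → r--
[1,9] min(18,8)*8=64 best=224 → r--
[1,8] min(18,7)*7=49 best=224 → r--
[1,7] min(18,3)*6=18 best=224 → r--
[1,6] min(18,20)*5=90 best=224 → l++
[2,6] min(8,20)*4=32 best=224 → l++
[3,6] min(11,20)*3=33 best=224 → l++
[4,6] min(10,20)*2=20 best=224 → l++
[5,6] min(2,20)*1=2 best=224 → l++

max area = 224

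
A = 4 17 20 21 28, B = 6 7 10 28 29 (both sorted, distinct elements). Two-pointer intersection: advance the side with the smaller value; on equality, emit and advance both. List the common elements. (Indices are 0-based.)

intersection = [28]

i=0 j=0: 4<6, i++
i=1 j=0: 17>6, j++
i=1 j=1: 17>7, j++
i=1 j=2: 17>10, j++
i=1 j=3: 17<28, i++
i=2 j=3: 20<28, i++
i=3 j=3: 21<28, i++
i=4 j=3: 28==28 emit, i++,j++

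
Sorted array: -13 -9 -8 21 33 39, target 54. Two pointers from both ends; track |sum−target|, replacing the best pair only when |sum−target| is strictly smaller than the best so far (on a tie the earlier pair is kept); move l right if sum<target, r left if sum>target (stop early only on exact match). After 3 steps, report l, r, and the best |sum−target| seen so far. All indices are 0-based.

l=3, r=5, best |Δ|=23

[0,5] -13+39=26 d=28 * → l++
[1,5] -9+39=30 d=24 * → l++
[2,5] -8+39=31 d=23 * → l++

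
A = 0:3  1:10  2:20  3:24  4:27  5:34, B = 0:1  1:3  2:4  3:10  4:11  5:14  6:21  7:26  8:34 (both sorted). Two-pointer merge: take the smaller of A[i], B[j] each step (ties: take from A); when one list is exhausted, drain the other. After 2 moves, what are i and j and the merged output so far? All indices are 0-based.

[i=0,j=0] A[i]=3>B[j]=1 take 1 → j++
[i=0,j=1] A[i]=3<=B[j]=3 take 3 → i++

i=1, j=1, merged so far=[1, 3]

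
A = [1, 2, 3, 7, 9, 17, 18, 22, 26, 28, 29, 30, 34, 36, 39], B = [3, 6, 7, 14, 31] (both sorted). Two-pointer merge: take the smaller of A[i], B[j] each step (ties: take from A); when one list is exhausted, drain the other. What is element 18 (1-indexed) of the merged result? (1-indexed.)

merged[18] = 34

[i=1,j=1] A[i]=1<=B[j]=3 take 1 → i++
[i=2,j=1] A[i]=2<=B[j]=3 take 2 → i++
[i=3,j=1] A[i]=3<=B[j]=3 take 3 → i++
[i=4,j=1] A[i]=7>B[j]=3 take 3 → j++
[i=4,j=2] A[i]=7>B[j]=6 take 6 → j++
[i=4,j=3] A[i]=7<=B[j]=7 take 7 → i++
[i=5,j=3] A[i]=9>B[j]=7 take 7 → j++
[i=5,j=4] A[i]=9<=B[j]=14 take 9 → i++
[i=6,j=4] A[i]=17>B[j]=14 take 14 → j++
[i=6,j=5] A[i]=17<=B[j]=31 take 17 → i++
[i=7,j=5] A[i]=18<=B[j]=31 take 18 → i++
[i=8,j=5] A[i]=22<=B[j]=31 take 22 → i++
[i=9,j=5] A[i]=26<=B[j]=31 take 26 → i++
[i=10,j=5] A[i]=28<=B[j]=31 take 28 → i++
[i=11,j=5] A[i]=29<=B[j]=31 take 29 → i++
[i=12,j=5] A[i]=30<=B[j]=31 take 30 → i++
[i=13,j=5] A[i]=34>B[j]=31 take 31 → j++
[i=13,j=6] B done, take A[i]=34 → i++
[i=14,j=6] B done, take A[i]=36 → i++
[i=15,j=6] B done, take A[i]=39 → i++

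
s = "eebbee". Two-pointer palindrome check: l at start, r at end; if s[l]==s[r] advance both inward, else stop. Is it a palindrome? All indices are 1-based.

l=1 r=6: 'e'=='e', l++,r--
l=2 r=5: 'e'=='e', l++,r--
l=3 r=4: 'b'=='b', l++,r--

palindrome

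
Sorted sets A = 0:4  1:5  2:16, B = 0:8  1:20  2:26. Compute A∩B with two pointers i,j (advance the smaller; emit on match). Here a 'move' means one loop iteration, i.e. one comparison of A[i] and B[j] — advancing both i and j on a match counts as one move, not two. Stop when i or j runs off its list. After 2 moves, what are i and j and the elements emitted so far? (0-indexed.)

i=0 j=0: 4<8, i++
i=1 j=0: 5<8, i++

i=2, j=0, emitted=[]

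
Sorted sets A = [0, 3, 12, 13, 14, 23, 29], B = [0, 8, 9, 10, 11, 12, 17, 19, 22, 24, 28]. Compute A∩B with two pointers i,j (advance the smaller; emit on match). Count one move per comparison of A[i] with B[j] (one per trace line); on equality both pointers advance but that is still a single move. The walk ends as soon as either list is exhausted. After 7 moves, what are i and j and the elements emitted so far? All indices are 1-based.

i=1 j=1: 0==0 emit, i++,j++
i=2 j=2: 3<8, i++
i=3 j=2: 12>8, j++
i=3 j=3: 12>9, j++
i=3 j=4: 12>10, j++
i=3 j=5: 12>11, j++
i=3 j=6: 12==12 emit, i++,j++

i=4, j=7, emitted=[0, 12]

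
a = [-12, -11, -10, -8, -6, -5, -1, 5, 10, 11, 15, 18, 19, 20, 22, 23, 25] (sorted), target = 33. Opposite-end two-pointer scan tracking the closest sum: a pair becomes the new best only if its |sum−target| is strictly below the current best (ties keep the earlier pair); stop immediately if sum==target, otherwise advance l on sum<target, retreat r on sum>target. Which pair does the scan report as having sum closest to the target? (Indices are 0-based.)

pair (10, 23) with sum 33 (|Δ|=0)

l=0 r=16: -12+25=13 d=20 *, l++
l=1 r=16: -11+25=14 d=19 *, l++
l=2 r=16: -10+25=15 d=18 *, l++
l=3 r=16: -8+25=17 d=16 *, l++
l=4 r=16: -6+25=19 d=14 *, l++
l=5 r=16: -5+25=20 d=13 *, l++
l=6 r=16: -1+25=24 d=9 *, l++
l=7 r=16: 5+25=30 d=3 *, l++
l=8 r=16: 10+25=35 d=2 *, r--
l=8 r=15: 10+23=33 d=0 *, stop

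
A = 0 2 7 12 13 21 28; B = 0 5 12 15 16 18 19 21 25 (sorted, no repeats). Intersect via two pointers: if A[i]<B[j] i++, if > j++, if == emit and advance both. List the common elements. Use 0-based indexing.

intersection = [0, 12, 21]

[i=0,j=0] 0==0 emit → i++,j++
[i=1,j=1] 2<5 → i++
[i=2,j=1] 7>5 → j++
[i=2,j=2] 7<12 → i++
[i=3,j=2] 12==12 emit → i++,j++
[i=4,j=3] 13<15 → i++
[i=5,j=3] 21>15 → j++
[i=5,j=4] 21>16 → j++
[i=5,j=5] 21>18 → j++
[i=5,j=6] 21>19 → j++
[i=5,j=7] 21==21 emit → i++,j++
[i=6,j=8] 28>25 → j++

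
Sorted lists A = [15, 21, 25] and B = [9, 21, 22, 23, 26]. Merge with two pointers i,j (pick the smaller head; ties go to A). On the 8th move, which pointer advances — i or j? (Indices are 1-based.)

j

i=1 j=1: A[i]=15>B[j]=9 take 9, j++
i=1 j=2: A[i]=15<=B[j]=21 take 15, i++
i=2 j=2: A[i]=21<=B[j]=21 take 21, i++
i=3 j=2: A[i]=25>B[j]=21 take 21, j++
i=3 j=3: A[i]=25>B[j]=22 take 22, j++
i=3 j=4: A[i]=25>B[j]=23 take 23, j++
i=3 j=5: A[i]=25<=B[j]=26 take 25, i++
i=4 j=5: A done, take B[j]=26, j++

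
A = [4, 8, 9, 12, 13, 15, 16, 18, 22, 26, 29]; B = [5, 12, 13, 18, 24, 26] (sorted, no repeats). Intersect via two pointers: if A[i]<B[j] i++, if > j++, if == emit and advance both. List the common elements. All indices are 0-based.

intersection = [12, 13, 18, 26]

i=0 j=0: 4<5, i++
i=1 j=0: 8>5, j++
i=1 j=1: 8<12, i++
i=2 j=1: 9<12, i++
i=3 j=1: 12==12 emit, i++,j++
i=4 j=2: 13==13 emit, i++,j++
i=5 j=3: 15<18, i++
i=6 j=3: 16<18, i++
i=7 j=3: 18==18 emit, i++,j++
i=8 j=4: 22<24, i++
i=9 j=4: 26>24, j++
i=9 j=5: 26==26 emit, i++,j++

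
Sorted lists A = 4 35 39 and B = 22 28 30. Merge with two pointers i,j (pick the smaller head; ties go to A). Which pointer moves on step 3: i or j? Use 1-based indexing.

j

[i=1,j=1] A[i]=4<=B[j]=22 take 4 → i++
[i=2,j=1] A[i]=35>B[j]=22 take 22 → j++
[i=2,j=2] A[i]=35>B[j]=28 take 28 → j++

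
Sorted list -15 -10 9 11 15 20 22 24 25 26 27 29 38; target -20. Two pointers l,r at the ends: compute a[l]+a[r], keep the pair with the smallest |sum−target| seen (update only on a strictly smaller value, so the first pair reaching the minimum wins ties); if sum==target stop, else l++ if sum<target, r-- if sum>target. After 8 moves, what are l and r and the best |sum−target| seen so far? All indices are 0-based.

l=0 r=12: -15+38=23 d=43 *, r--
l=0 r=11: -15+29=14 d=34 *, r--
l=0 r=10: -15+27=12 d=32 *, r--
l=0 r=9: -15+26=11 d=31 *, r--
l=0 r=8: -15+25=10 d=30 *, r--
l=0 r=7: -15+24=9 d=29 *, r--
l=0 r=6: -15+22=7 d=27 *, r--
l=0 r=5: -15+20=5 d=25 *, r--

l=0, r=4, best |Δ|=25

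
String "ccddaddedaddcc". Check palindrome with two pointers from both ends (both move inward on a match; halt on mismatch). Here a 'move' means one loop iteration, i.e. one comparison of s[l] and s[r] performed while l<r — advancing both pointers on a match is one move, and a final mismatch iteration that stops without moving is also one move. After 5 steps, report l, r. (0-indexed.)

l=5, r=8

l=0 r=13: 'c'=='c', l++,r--
l=1 r=12: 'c'=='c', l++,r--
l=2 r=11: 'd'=='d', l++,r--
l=3 r=10: 'd'=='d', l++,r--
l=4 r=9: 'a'=='a', l++,r--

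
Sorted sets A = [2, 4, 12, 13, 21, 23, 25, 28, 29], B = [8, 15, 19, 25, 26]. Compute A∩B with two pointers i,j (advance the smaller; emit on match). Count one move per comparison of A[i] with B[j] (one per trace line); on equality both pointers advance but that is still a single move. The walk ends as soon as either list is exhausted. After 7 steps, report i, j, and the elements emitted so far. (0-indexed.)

i=4, j=3, emitted=[]

i=0 j=0: 2<8, i++
i=1 j=0: 4<8, i++
i=2 j=0: 12>8, j++
i=2 j=1: 12<15, i++
i=3 j=1: 13<15, i++
i=4 j=1: 21>15, j++
i=4 j=2: 21>19, j++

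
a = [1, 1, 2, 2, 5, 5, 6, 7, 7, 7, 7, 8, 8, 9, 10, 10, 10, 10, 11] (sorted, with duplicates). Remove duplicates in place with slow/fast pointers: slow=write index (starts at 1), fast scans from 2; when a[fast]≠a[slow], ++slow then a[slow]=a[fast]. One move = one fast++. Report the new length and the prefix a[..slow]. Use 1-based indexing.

length 9; prefix = [1, 2, 5, 6, 7, 8, 9, 10, 11]

slow=1 fast=2: a[fast]=1=a[slow] dup, fast++
slow=1 fast=3: a[fast]=2≠a[slow]=1 write a[2]=2, slow++,fast++
slow=2 fast=4: a[fast]=2=a[slow] dup, fast++
slow=2 fast=5: a[fast]=5≠a[slow]=2 write a[3]=5, slow++,fast++
slow=3 fast=6: a[fast]=5=a[slow] dup, fast++
slow=3 fast=7: a[fast]=6≠a[slow]=5 write a[4]=6, slow++,fast++
slow=4 fast=8: a[fast]=7≠a[slow]=6 write a[5]=7, slow++,fast++
slow=5 fast=9: a[fast]=7=a[slow] dup, fast++
slow=5 fast=10: a[fast]=7=a[slow] dup, fast++
slow=5 fast=11: a[fast]=7=a[slow] dup, fast++
slow=5 fast=12: a[fast]=8≠a[slow]=7 write a[6]=8, slow++,fast++
slow=6 fast=13: a[fast]=8=a[slow] dup, fast++
slow=6 fast=14: a[fast]=9≠a[slow]=8 write a[7]=9, slow++,fast++
slow=7 fast=15: a[fast]=10≠a[slow]=9 write a[8]=10, slow++,fast++
slow=8 fast=16: a[fast]=10=a[slow] dup, fast++
slow=8 fast=17: a[fast]=10=a[slow] dup, fast++
slow=8 fast=18: a[fast]=10=a[slow] dup, fast++
slow=8 fast=19: a[fast]=11≠a[slow]=10 write a[9]=11, slow++,fast++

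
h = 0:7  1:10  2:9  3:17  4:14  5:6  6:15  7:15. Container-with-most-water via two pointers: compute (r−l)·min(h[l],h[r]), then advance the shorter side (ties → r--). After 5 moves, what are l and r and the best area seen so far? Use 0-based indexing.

l=0 r=7: min(7,15)*7=49 best=49 *, l++
l=1 r=7: min(10,15)*6=60 best=60 *, l++
l=2 r=7: min(9,15)*5=45 best=60, l++
l=3 r=7: min(17,15)*4=60 best=60, r--
l=3 r=6: min(17,15)*3=45 best=60, r--

l=3, r=5, best area=60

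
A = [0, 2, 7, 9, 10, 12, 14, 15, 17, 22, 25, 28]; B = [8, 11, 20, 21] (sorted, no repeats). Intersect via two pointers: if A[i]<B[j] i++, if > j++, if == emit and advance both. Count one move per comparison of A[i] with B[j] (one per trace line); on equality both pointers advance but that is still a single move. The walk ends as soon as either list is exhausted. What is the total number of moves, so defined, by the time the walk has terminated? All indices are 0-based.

[i=0,j=0] 0<8 → i++
[i=1,j=0] 2<8 → i++
[i=2,j=0] 7<8 → i++
[i=3,j=0] 9>8 → j++
[i=3,j=1] 9<11 → i++
[i=4,j=1] 10<11 → i++
[i=5,j=1] 12>11 → j++
[i=5,j=2] 12<20 → i++
[i=6,j=2] 14<20 → i++
[i=7,j=2] 15<20 → i++
[i=8,j=2] 17<20 → i++
[i=9,j=2] 22>20 → j++
[i=9,j=3] 22>21 → j++

13 moves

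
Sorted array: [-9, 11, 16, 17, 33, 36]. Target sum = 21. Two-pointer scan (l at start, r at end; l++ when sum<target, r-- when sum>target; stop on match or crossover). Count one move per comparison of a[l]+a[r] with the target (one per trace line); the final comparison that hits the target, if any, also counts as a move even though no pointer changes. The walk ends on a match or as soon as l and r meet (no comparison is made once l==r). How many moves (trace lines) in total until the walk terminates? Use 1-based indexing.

5 moves

l=1 r=6: -9+36=27 >21, r--
l=1 r=5: -9+33=24 >21, r--
l=1 r=4: -9+17=8 <21, l++
l=2 r=4: 11+17=28 >21, r--
l=2 r=3: 11+16=27 >21, r--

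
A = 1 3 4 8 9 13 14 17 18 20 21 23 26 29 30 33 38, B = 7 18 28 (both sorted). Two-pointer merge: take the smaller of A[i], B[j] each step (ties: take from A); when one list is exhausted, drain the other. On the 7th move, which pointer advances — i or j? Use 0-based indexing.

i

i=0 j=0: A[i]=1<=B[j]=7 take 1, i++
i=1 j=0: A[i]=3<=B[j]=7 take 3, i++
i=2 j=0: A[i]=4<=B[j]=7 take 4, i++
i=3 j=0: A[i]=8>B[j]=7 take 7, j++
i=3 j=1: A[i]=8<=B[j]=18 take 8, i++
i=4 j=1: A[i]=9<=B[j]=18 take 9, i++
i=5 j=1: A[i]=13<=B[j]=18 take 13, i++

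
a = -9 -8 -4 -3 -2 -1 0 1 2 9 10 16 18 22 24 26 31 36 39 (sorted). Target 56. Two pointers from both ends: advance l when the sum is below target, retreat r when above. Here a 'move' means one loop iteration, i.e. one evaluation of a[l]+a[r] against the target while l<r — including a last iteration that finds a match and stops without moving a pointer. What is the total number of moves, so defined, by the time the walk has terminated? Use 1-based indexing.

[1,19] -9+39=30 <56 → l++
[2,19] -8+39=31 <56 → l++
[3,19] -4+39=35 <56 → l++
[4,19] -3+39=36 <56 → l++
[5,19] -2+39=37 <56 → l++
[6,19] -1+39=38 <56 → l++
[7,19] 0+39=39 <56 → l++
[8,19] 1+39=40 <56 → l++
[9,19] 2+39=41 <56 → l++
[10,19] 9+39=48 <56 → l++
[11,19] 10+39=49 <56 → l++
[12,19] 16+39=55 <56 → l++
[13,19] 18+39=57 >56 → r--
[13,18] 18+36=54 <56 → l++
[14,18] 22+36=58 >56 → r--
[14,17] 22+31=53 <56 → l++
[15,17] 24+31=55 <56 → l++
[16,17] 26+31=57 >56 → r--

18 moves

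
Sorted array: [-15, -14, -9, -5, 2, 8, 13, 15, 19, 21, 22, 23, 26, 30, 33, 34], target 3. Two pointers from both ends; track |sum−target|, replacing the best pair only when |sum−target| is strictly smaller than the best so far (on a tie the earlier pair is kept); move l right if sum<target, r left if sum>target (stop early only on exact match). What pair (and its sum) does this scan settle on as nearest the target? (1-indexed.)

l=1 r=16: -15+34=19 d=16 *, r--
l=1 r=15: -15+33=18 d=15 *, r--
l=1 r=14: -15+30=15 d=12 *, r--
l=1 r=13: -15+26=11 d=8 *, r--
l=1 r=12: -15+23=8 d=5 *, r--
l=1 r=11: -15+22=7 d=4 *, r--
l=1 r=10: -15+21=6 d=3 *, r--
l=1 r=9: -15+19=4 d=1 *, r--
l=1 r=8: -15+15=0 d=3, l++
l=2 r=8: -14+15=1 d=2, l++
l=3 r=8: -9+15=6 d=3, r--
l=3 r=7: -9+13=4 d=1, r--
l=3 r=6: -9+8=-1 d=4, l++
l=4 r=6: -5+8=3 d=0 *, stop

pair (-5, 8) with sum 3 (|Δ|=0)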